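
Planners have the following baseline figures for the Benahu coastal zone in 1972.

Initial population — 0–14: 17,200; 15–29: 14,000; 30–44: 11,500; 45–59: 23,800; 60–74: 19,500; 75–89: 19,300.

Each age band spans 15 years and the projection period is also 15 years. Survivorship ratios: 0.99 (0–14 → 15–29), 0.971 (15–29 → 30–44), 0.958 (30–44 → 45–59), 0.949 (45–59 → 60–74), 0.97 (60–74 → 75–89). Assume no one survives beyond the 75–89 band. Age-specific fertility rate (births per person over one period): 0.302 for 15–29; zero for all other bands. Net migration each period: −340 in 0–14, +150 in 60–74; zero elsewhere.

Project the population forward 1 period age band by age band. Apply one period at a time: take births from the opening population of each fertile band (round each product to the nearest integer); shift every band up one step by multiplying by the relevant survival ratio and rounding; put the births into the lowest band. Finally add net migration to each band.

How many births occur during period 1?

4228

— Period 1 —
Births: 14000 * 0.302 = 4228
15–29: 17200 * 0.99 = 17028
30–44: 14000 * 0.971 = 13594
45–59: 11500 * 0.958 = 11017
60–74: 23800 * 0.949 = 22586
75–89: 19500 * 0.97 = 18915
Net migration: 0–14 − 340 → 3888; 60–74 + 150 → 22736
Giving 3888 / 17028 / 13594 / 11017 / 22736 / 18915.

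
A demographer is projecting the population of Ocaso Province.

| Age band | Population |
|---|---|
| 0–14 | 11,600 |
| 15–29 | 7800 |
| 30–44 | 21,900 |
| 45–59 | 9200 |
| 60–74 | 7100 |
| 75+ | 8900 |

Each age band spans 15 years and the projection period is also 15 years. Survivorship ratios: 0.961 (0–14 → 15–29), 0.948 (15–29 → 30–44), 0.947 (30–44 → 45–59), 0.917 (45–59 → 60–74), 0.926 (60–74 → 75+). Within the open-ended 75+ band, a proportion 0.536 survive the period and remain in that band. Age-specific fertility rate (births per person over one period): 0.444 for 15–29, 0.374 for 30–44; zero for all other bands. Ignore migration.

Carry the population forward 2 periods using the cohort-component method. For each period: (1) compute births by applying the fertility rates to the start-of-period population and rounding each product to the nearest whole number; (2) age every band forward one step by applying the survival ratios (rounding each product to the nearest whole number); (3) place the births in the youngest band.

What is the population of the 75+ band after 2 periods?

13893

Call the bands 1 to 6, youngest first.
[period 1]
Births: 7800 × 0.444 = 3463 ; 21900 × 0.374 = 8191 — total 11654
Band 2: 11600 × 0.961 = 11148
Band 3: 7800 × 0.948 = 7394
Band 4: 21900 × 0.947 = 20739
Band 5: 9200 × 0.917 = 8436
Band 6: 7100 × 0.926 + 8900 × 0.536 = 6575 + 4770 = 11345
Population now: 0–14=11654, 15–29=11148, 30–44=7394, 45–59=20739, 60–74=8436, 75+=11345
[period 2]
Births: 11148 × 0.444 = 4950 ; 7394 × 0.374 = 2765 — total 7715
Band 2: 11654 × 0.961 = 11199
Band 3: 11148 × 0.948 = 10568
Band 4: 7394 × 0.947 = 7002
Band 5: 20739 × 0.917 = 19018
Band 6: 8436 × 0.926 + 11345 × 0.536 = 7812 + 6081 = 13893
Population now: 0–14=7715, 15–29=11199, 30–44=10568, 45–59=7002, 60–74=19018, 75+=13893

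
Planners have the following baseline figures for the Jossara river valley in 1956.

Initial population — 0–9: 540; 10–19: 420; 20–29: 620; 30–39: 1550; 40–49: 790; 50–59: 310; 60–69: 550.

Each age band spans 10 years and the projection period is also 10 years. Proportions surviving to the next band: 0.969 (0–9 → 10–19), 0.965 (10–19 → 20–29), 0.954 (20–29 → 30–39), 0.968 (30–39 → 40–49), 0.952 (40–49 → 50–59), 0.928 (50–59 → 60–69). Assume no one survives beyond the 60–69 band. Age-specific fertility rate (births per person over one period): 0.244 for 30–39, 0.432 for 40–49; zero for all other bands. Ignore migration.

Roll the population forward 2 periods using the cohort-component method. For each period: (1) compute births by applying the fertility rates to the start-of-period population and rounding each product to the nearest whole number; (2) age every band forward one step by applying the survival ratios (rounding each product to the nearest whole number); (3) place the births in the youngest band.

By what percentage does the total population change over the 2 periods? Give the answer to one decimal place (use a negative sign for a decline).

Numbering the groups 1..7 from youngest to oldest:
— Period 1 —
Births: 1550 × 0.244 = 378 ; 790 × 0.432 = 341 ⇒ total 719
Group 2: 540 × 0.969 = 523
Group 3: 420 × 0.965 = 405
Group 4: 620 × 0.954 = 591
Group 5: 1550 × 0.968 = 1500
Group 6: 790 × 0.952 = 752
Group 7: 310 × 0.928 = 288
Giving 719 / 523 / 405 / 591 / 1500 / 752 / 288.
— Period 2 —
Births: 591 × 0.244 = 144 ; 1500 × 0.432 = 648 ⇒ total 792
Group 2: 719 × 0.969 = 697
Group 3: 523 × 0.965 = 505
Group 4: 405 × 0.954 = 386
Group 5: 591 × 0.968 = 572
Group 6: 1500 × 0.952 = 1428
Group 7: 752 × 0.928 = 698
Giving 792 / 697 / 505 / 386 / 572 / 1428 / 698.
Total: 4780 → 5078; change = 298; percentage change = 6.2%

6.2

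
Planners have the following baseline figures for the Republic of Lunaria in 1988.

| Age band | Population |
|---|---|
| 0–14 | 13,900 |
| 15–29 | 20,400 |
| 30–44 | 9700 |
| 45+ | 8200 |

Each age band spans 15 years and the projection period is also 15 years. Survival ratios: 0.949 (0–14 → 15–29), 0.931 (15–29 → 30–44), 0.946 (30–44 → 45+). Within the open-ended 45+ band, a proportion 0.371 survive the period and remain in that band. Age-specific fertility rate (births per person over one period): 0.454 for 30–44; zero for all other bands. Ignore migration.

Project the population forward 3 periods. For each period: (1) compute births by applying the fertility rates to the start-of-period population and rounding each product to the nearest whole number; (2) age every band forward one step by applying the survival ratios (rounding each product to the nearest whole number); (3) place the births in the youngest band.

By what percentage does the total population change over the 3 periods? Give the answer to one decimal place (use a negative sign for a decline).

-27.9

Period 1.
Births: 9700 × 0.454 = 4404
15–29: 13900 × 0.949 = 13191
30–44: 20400 × 0.931 = 18992
45+: 9700 × 0.946 + 8200 × 0.371 = 9176 + 3042 = 12218
→ [4404, 13191, 18992, 12218]
Period 2.
Births: 18992 × 0.454 = 8622
15–29: 4404 × 0.949 = 4179
30–44: 13191 × 0.931 = 12281
45+: 18992 × 0.946 + 12218 × 0.371 = 17966 + 4533 = 22499
→ [8622, 4179, 12281, 22499]
Period 3.
Births: 12281 × 0.454 = 5576
15–29: 8622 × 0.949 = 8182
30–44: 4179 × 0.931 = 3891
45+: 12281 × 0.946 + 22499 × 0.371 = 11618 + 8347 = 19965
→ [5576, 8182, 3891, 19965]
Total: 52200 → 37614; change = -14586; percentage change = -27.9%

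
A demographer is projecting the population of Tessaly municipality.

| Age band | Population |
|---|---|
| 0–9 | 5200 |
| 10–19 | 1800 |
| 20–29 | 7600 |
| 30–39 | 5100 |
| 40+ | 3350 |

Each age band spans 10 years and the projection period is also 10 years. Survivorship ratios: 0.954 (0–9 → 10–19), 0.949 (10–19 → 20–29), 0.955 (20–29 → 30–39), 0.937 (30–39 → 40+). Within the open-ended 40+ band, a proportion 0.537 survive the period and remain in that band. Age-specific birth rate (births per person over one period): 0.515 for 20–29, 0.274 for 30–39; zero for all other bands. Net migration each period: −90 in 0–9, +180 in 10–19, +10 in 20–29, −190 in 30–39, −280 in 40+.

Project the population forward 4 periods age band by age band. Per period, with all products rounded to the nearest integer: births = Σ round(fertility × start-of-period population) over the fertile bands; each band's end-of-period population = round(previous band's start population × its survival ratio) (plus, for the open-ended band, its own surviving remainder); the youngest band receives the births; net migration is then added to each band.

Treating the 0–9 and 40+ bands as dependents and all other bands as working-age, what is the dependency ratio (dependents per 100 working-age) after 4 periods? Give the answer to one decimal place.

Period 1.
Births: 7600 × 0.515 = 3914  |  5100 × 0.274 = 1397 → total 5311
10–19: 5200 × 0.954 = 4961
20–29: 1800 × 0.949 = 1708
30–39: 7600 × 0.955 = 7258
40+: 5100 × 0.937 + 3350 × 0.537 = 4779 + 1799 = 6578
Net migration: 0–9 − 90 → 5221; 10–19 + 180 → 5141; 20–29 + 10 → 1718; 30–39 − 190 → 7068; 40+ − 280 → 6298
Population now: 0–9=5221, 10–19=5141, 20–29=1718, 30–39=7068, 40+=6298
Period 2.
Births: 1718 × 0.515 = 885  |  7068 × 0.274 = 1937 → total 2822
10–19: 5221 × 0.954 = 4981
20–29: 5141 × 0.949 = 4879
30–39: 1718 × 0.955 = 1641
40+: 7068 × 0.937 + 6298 × 0.537 = 6623 + 3382 = 10005
Net migration: 0–9 − 90 → 2732; 10–19 + 180 → 5161; 20–29 + 10 → 4889; 30–39 − 190 → 1451; 40+ − 280 → 9725
Population now: 0–9=2732, 10–19=5161, 20–29=4889, 30–39=1451, 40+=9725
Period 3.
Births: 4889 × 0.515 = 2518  |  1451 × 0.274 = 398 → total 2916
10–19: 2732 × 0.954 = 2606
20–29: 5161 × 0.949 = 4898
30–39: 4889 × 0.955 = 4669
40+: 1451 × 0.937 + 9725 × 0.537 = 1360 + 5222 = 6582
Net migration: 0–9 − 90 → 2826; 10–19 + 180 → 2786; 20–29 + 10 → 4908; 30–39 − 190 → 4479; 40+ − 280 → 6302
Population now: 0–9=2826, 10–19=2786, 20–29=4908, 30–39=4479, 40+=6302
Period 4.
Births: 4908 × 0.515 = 2528  |  4479 × 0.274 = 1227 → total 3755
10–19: 2826 × 0.954 = 2696
20–29: 2786 × 0.949 = 2644
30–39: 4908 × 0.955 = 4687
40+: 4479 × 0.937 + 6302 × 0.537 = 4197 + 3384 = 7581
Net migration: 0–9 − 90 → 3665; 10–19 + 180 → 2876; 20–29 + 10 → 2654; 30–39 − 190 → 4497; 40+ − 280 → 7301
Population now: 0–9=3665, 10–19=2876, 20–29=2654, 30–39=4497, 40+=7301
Dependents (band 0–9 + band 40+) = 3665 + 7301 = 10966; working-age = 10027; ratio = 10966/10027 × 100 = 109.4

109.4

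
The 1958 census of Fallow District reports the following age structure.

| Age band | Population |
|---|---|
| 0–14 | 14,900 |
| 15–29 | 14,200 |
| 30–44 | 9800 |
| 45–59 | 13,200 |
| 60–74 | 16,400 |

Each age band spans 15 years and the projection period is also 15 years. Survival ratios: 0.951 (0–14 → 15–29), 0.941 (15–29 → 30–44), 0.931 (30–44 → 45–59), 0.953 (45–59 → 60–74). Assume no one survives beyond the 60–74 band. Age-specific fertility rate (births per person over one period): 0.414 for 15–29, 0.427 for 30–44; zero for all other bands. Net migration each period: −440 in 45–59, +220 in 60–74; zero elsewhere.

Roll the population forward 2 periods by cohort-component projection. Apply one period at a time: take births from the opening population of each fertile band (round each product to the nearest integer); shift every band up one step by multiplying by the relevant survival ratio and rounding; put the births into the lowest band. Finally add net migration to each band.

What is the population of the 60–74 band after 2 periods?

8496

Call the groups 1 to 5, youngest first.
— Period 1 —
Births: 14200 × 0.414 = 5879, 9800 × 0.427 = 4185 → total 10064
Group 2: 14900 × 0.951 = 14170
Group 3: 14200 × 0.941 = 13362
Group 4: 9800 × 0.931 = 9124
Group 5: 13200 × 0.953 = 12580
Net migration: Group 4 − 440 → 8684; Group 5 + 220 → 12800
→ [10064, 14170, 13362, 8684, 12800]
— Period 2 —
Births: 14170 × 0.414 = 5866, 13362 × 0.427 = 5706 → total 11572
Group 2: 10064 × 0.951 = 9571
Group 3: 14170 × 0.941 = 13334
Group 4: 13362 × 0.931 = 12440
Group 5: 8684 × 0.953 = 8276
Net migration: Group 4 − 440 → 12000; Group 5 + 220 → 8496
→ [11572, 9571, 13334, 12000, 8496]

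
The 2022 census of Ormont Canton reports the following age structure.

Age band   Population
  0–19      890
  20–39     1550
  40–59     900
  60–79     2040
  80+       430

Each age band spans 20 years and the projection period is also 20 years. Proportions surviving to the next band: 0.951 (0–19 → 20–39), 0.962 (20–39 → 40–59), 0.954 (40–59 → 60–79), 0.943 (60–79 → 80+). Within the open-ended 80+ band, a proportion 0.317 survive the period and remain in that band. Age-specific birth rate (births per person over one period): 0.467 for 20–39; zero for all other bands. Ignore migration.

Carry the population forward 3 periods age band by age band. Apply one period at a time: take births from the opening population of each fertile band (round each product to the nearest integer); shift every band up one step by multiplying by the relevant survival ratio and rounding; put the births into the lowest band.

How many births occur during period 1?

724

(Bands numbered youngest = 1 to oldest = 5.)
[period 1]
Births: 1550 × 0.467 = 724
Band 2: 890 × 0.951 = 846
Band 3: 1550 × 0.962 = 1491
Band 4: 900 × 0.954 = 859
Band 5: 2040 × 0.943 + 430 × 0.317 = 1924 + 136 = 2060
Population now: 0–19=724, 20–39=846, 40–59=1491, 60–79=859, 80+=2060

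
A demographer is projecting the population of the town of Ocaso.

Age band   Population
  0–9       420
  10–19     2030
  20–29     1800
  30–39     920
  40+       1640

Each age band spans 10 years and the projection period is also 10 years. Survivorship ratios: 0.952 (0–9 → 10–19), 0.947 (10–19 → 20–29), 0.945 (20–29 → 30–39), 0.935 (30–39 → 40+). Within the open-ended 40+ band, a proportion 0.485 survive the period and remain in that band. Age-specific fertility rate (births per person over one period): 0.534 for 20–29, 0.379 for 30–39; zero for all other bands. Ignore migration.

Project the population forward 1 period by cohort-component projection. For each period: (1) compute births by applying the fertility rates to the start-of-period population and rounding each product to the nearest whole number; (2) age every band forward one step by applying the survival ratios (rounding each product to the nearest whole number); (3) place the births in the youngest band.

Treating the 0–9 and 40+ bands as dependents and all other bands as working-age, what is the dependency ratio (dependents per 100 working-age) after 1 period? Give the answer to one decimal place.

Period 1:
Births: 1800 × 0.534 = 961  |  920 × 0.379 = 349 → total 1310
10–19: 420 × 0.952 = 400
20–29: 2030 × 0.947 = 1922
30–39: 1800 × 0.945 = 1701
40+: 920 × 0.935 + 1640 × 0.485 = 860 + 795 = 1655
End of period: [1310, 400, 1922, 1701, 1655]
Dependents (band 0–9 + band 40+) = 1310 + 1655 = 2965; working-age = 4023; ratio = 2965/4023 × 100 = 73.7

73.7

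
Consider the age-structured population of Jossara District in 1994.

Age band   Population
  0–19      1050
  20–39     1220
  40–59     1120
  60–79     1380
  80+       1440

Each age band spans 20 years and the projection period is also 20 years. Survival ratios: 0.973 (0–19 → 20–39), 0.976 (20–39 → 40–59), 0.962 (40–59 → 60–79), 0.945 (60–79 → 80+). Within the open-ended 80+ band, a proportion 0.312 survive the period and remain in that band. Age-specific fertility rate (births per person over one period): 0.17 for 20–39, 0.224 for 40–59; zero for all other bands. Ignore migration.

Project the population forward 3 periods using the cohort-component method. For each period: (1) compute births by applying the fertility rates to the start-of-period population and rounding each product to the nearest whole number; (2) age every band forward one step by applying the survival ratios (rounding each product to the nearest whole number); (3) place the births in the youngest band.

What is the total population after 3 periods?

3693

— Period 1 —
Births: 1220 * 0.17 = 207  |  1120 * 0.224 = 251 → 458
20–39: 1050 * 0.973 = 1022
40–59: 1220 * 0.976 = 1191
60–79: 1120 * 0.962 = 1077
80+: 1380 * 0.945 + 1440 * 0.312 = 1304 + 449 = 1753
→ [458, 1022, 1191, 1077, 1753]
— Period 2 —
Births: 1022 * 0.17 = 174  |  1191 * 0.224 = 267 → 441
20–39: 458 * 0.973 = 446
40–59: 1022 * 0.976 = 997
60–79: 1191 * 0.962 = 1146
80+: 1077 * 0.945 + 1753 * 0.312 = 1018 + 547 = 1565
→ [441, 446, 997, 1146, 1565]
— Period 3 —
Births: 446 * 0.17 = 76  |  997 * 0.224 = 223 → 299
20–39: 441 * 0.973 = 429
40–59: 446 * 0.976 = 435
60–79: 997 * 0.962 = 959
80+: 1146 * 0.945 + 1565 * 0.312 = 1083 + 488 = 1571
→ [299, 429, 435, 959, 1571]
Total after period 3: 299 + 429 + 435 + 959 + 1571 = 3693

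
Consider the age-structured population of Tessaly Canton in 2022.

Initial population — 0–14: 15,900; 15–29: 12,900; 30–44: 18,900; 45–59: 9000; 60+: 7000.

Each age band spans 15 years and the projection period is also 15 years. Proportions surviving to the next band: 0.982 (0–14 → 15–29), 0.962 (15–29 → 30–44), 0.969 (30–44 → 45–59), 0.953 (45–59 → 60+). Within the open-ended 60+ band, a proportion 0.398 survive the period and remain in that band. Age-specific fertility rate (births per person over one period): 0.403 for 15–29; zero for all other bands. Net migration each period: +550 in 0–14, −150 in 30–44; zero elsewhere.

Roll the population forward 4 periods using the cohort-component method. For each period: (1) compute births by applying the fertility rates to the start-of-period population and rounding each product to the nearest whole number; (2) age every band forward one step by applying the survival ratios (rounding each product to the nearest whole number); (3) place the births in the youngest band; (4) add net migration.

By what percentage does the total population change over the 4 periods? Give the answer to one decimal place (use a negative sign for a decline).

[period 1]
Births: 12900 * 0.403 = 5199
15–29: 15900 * 0.982 = 15614
30–44: 12900 * 0.962 = 12410
45–59: 18900 * 0.969 = 18314
60+: 9000 * 0.953 + 7000 * 0.398 = 8577 + 2786 = 11363
Net migration: 0–14 + 550 → 5749; 30–44 − 150 → 12260
Population now: 0–14=5749, 15–29=15614, 30–44=12260, 45–59=18314, 60+=11363
[period 2]
Births: 15614 * 0.403 = 6292
15–29: 5749 * 0.982 = 5646
30–44: 15614 * 0.962 = 15021
45–59: 12260 * 0.969 = 11880
60+: 18314 * 0.953 + 11363 * 0.398 = 17453 + 4522 = 21975
Net migration: 0–14 + 550 → 6842; 30–44 − 150 → 14871
Population now: 0–14=6842, 15–29=5646, 30–44=14871, 45–59=11880, 60+=21975
[period 3]
Births: 5646 * 0.403 = 2275
15–29: 6842 * 0.982 = 6719
30–44: 5646 * 0.962 = 5431
45–59: 14871 * 0.969 = 14410
60+: 11880 * 0.953 + 21975 * 0.398 = 11322 + 8746 = 20068
Net migration: 0–14 + 550 → 2825; 30–44 − 150 → 5281
Population now: 0–14=2825, 15–29=6719, 30–44=5281, 45–59=14410, 60+=20068
[period 4]
Births: 6719 * 0.403 = 2708
15–29: 2825 * 0.982 = 2774
30–44: 6719 * 0.962 = 6464
45–59: 5281 * 0.969 = 5117
60+: 14410 * 0.953 + 20068 * 0.398 = 13733 + 7987 = 21720
Net migration: 0–14 + 550 → 3258; 30–44 − 150 → 6314
Population now: 0–14=3258, 15–29=2774, 30–44=6314, 45–59=5117, 60+=21720
Total: 63700 → 39183; change = -24517; percentage change = -38.5%

-38.5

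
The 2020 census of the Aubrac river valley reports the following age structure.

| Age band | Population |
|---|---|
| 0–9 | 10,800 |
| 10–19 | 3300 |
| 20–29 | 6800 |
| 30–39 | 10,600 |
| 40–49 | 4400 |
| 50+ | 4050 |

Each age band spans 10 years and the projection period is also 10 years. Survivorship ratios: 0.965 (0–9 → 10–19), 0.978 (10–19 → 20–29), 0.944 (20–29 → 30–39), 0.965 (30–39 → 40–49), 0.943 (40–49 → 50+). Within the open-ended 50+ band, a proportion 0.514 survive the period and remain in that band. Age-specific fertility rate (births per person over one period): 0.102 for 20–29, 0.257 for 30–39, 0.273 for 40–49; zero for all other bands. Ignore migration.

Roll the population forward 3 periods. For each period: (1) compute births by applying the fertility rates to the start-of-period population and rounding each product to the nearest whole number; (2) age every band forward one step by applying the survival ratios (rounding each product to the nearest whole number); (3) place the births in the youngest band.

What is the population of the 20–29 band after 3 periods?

Numbering the groups 1..6 from youngest to oldest:
— Period 1 —
Births: 6800 × 0.102 = 694, 10600 × 0.257 = 2724, 4400 × 0.273 = 1201 ⇒ total 4619
Group 2: 10800 × 0.965 = 10422
Group 3: 3300 × 0.978 = 3227
Group 4: 6800 × 0.944 = 6419
Group 5: 10600 × 0.965 = 10229
Group 6: 4400 × 0.943 + 4050 × 0.514 = 4149 + 2082 = 6231
→ [4619, 10422, 3227, 6419, 10229, 6231]
— Period 2 —
Births: 3227 × 0.102 = 329, 6419 × 0.257 = 1650, 10229 × 0.273 = 2793 ⇒ total 4772
Group 2: 4619 × 0.965 = 4457
Group 3: 10422 × 0.978 = 10193
Group 4: 3227 × 0.944 = 3046
Group 5: 6419 × 0.965 = 6194
Group 6: 10229 × 0.943 + 6231 × 0.514 = 9646 + 3203 = 12849
→ [4772, 4457, 10193, 3046, 6194, 12849]
— Period 3 —
Births: 10193 × 0.102 = 1040, 3046 × 0.257 = 783, 6194 × 0.273 = 1691 ⇒ total 3514
Group 2: 4772 × 0.965 = 4605
Group 3: 4457 × 0.978 = 4359
Group 4: 10193 × 0.944 = 9622
Group 5: 3046 × 0.965 = 2939
Group 6: 6194 × 0.943 + 12849 × 0.514 = 5841 + 6604 = 12445
→ [3514, 4605, 4359, 9622, 2939, 12445]

4359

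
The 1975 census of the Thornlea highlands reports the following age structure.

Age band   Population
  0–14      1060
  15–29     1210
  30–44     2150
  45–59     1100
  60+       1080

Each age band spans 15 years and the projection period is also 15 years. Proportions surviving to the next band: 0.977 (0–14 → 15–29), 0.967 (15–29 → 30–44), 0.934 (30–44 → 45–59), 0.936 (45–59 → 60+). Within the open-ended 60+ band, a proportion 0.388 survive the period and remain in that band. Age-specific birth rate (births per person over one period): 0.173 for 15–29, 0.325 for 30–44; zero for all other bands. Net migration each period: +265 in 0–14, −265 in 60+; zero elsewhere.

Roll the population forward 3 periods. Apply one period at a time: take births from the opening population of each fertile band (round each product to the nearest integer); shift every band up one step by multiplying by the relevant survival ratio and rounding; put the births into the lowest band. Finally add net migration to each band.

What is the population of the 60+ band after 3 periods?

1562

Period 1:
Births: 1210 × 0.173 = 209, 2150 × 0.325 = 699 → total 908
15–29: 1060 × 0.977 = 1036
30–44: 1210 × 0.967 = 1170
45–59: 2150 × 0.934 = 2008
60+: 1100 × 0.936 + 1080 × 0.388 = 1030 + 419 = 1449
Net migration: 0–14 + 265 → 1173; 60+ − 265 → 1184
Giving 1173 / 1036 / 1170 / 2008 / 1184.
Period 2:
Births: 1036 × 0.173 = 179, 1170 × 0.325 = 380 → total 559
15–29: 1173 × 0.977 = 1146
30–44: 1036 × 0.967 = 1002
45–59: 1170 × 0.934 = 1093
60+: 2008 × 0.936 + 1184 × 0.388 = 1879 + 459 = 2338
Net migration: 0–14 + 265 → 824; 60+ − 265 → 2073
Giving 824 / 1146 / 1002 / 1093 / 2073.
Period 3:
Births: 1146 × 0.173 = 198, 1002 × 0.325 = 326 → total 524
15–29: 824 × 0.977 = 805
30–44: 1146 × 0.967 = 1108
45–59: 1002 × 0.934 = 936
60+: 1093 × 0.936 + 2073 × 0.388 = 1023 + 804 = 1827
Net migration: 0–14 + 265 → 789; 60+ − 265 → 1562
Giving 789 / 805 / 1108 / 936 / 1562.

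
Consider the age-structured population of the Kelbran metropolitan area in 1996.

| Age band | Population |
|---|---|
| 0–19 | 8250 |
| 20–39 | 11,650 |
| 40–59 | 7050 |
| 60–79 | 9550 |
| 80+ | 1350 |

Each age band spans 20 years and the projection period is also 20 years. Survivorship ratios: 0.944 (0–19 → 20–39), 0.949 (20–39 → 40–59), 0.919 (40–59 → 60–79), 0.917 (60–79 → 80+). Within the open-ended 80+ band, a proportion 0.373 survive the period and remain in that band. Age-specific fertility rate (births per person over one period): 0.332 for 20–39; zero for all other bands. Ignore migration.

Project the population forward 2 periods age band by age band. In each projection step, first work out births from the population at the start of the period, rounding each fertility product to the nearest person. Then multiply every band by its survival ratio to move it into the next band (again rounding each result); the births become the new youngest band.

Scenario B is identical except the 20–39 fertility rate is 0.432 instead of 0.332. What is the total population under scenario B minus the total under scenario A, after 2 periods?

1878

[period 1]
Births: 11650 × 0.332 = 3868
20–39: 8250 × 0.944 = 7788
40–59: 11650 × 0.949 = 11056
60–79: 7050 × 0.919 = 6479
80+: 9550 × 0.917 + 1350 × 0.373 = 8757 + 504 = 9261
Population now: 0–19=3868, 20–39=7788, 40–59=11056, 60–79=6479, 80+=9261
[period 2]
Births: 7788 × 0.332 = 2586
20–39: 3868 × 0.944 = 3651
40–59: 7788 × 0.949 = 7391
60–79: 11056 × 0.919 = 10160
80+: 6479 × 0.917 + 9261 × 0.373 = 5941 + 3454 = 9395
Population now: 0–19=2586, 20–39=3651, 40–59=7391, 60–79=10160, 80+=9395
Scenario A total after 2 periods: 33183
Scenario B projection —
[period 1]
Births: 11650 × 0.432 = 5033
20–39: 8250 × 0.944 = 7788
40–59: 11650 × 0.949 = 11056
60–79: 7050 × 0.919 = 6479
80+: 9550 × 0.917 + 1350 × 0.373 = 8757 + 504 = 9261
Population now: 0–19=5033, 20–39=7788, 40–59=11056, 60–79=6479, 80+=9261
[period 2]
Births: 7788 × 0.432 = 3364
20–39: 5033 × 0.944 = 4751
40–59: 7788 × 0.949 = 7391
60–79: 11056 × 0.919 = 10160
80+: 6479 × 0.917 + 9261 × 0.373 = 5941 + 3454 = 9395
Population now: 0–19=3364, 20–39=4751, 40–59=7391, 60–79=10160, 80+=9395
Scenario B total after 2 periods: 35061
Difference B − A = 35061 − 33183 = 1878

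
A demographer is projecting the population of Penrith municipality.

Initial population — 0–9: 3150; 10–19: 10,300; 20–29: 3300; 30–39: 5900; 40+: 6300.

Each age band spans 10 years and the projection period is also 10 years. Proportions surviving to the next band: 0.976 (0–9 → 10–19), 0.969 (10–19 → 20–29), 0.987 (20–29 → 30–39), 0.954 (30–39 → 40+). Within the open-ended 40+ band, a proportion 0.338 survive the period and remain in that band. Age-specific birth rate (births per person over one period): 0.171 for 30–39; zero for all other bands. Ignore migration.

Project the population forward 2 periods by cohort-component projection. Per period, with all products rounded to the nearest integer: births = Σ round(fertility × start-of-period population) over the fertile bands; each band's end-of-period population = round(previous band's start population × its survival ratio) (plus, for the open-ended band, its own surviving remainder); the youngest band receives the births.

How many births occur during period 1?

(Groups numbered youngest = 1 to oldest = 5.)
[period 1]
Births: 5900 × 0.171 = 1009
Group 2: 3150 × 0.976 = 3074
Group 3: 10300 × 0.969 = 9981
Group 4: 3300 × 0.987 = 3257
Group 5: 5900 × 0.954 + 6300 × 0.338 = 5629 + 2129 = 7758
Population now: 0–9=1009, 10–19=3074, 20–29=9981, 30–39=3257, 40+=7758

1009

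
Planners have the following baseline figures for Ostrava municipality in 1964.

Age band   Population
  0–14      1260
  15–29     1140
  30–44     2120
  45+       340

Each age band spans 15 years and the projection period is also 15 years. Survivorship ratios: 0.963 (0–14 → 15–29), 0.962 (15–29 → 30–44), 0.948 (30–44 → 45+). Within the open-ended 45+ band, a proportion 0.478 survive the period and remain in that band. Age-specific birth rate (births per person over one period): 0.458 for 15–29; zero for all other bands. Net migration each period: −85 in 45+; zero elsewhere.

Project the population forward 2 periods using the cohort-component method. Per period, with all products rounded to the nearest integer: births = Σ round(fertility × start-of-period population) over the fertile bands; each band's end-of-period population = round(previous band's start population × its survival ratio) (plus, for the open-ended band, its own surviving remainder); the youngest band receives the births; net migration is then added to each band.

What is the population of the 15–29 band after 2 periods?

503

After projecting period 1:
Births: 1140 * 0.458 = 522
15–29: 1260 * 0.963 = 1213
30–44: 1140 * 0.962 = 1097
45+: 2120 * 0.948 + 340 * 0.478 = 2010 + 163 = 2173
Net migration: 45+ − 85 → 2088
Giving 522 / 1213 / 1097 / 2088.
After projecting period 2:
Births: 1213 * 0.458 = 556
15–29: 522 * 0.963 = 503
30–44: 1213 * 0.962 = 1167
45+: 1097 * 0.948 + 2088 * 0.478 = 1040 + 998 = 2038
Net migration: 45+ − 85 → 1953
Giving 556 / 503 / 1167 / 1953.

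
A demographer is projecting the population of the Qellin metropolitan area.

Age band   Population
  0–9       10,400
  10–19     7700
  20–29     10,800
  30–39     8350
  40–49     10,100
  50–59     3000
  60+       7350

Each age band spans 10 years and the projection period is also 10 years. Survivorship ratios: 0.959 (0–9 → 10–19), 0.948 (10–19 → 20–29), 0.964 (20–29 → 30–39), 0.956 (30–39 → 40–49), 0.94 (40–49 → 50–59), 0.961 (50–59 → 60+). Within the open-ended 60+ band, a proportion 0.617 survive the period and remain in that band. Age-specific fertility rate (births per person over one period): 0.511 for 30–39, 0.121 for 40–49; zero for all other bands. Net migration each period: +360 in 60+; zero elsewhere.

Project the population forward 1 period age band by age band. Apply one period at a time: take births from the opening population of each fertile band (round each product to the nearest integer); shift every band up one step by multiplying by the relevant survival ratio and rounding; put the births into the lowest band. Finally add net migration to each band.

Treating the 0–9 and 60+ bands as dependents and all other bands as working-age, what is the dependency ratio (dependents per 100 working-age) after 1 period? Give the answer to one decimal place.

29.4

Let group 1 be 0–9 through group 7 = 60+.
Period 1.
Births: 8350 × 0.511 = 4267  |  10100 × 0.121 = 1222 — total 5489
Group 2: 10400 × 0.959 = 9974
Group 3: 7700 × 0.948 = 7300
Group 4: 10800 × 0.964 = 10411
Group 5: 8350 × 0.956 = 7983
Group 6: 10100 × 0.94 = 9494
Group 7: 3000 × 0.961 + 7350 × 0.617 = 2883 + 4535 = 7418
Net migration: Group 7 + 360 → 7778
Giving 5489 / 9974 / 7300 / 10411 / 7983 / 9494 / 7778.
Dependents (band 0–9 + band 60+) = 5489 + 7778 = 13267; working-age = 45162; ratio = 13267/45162 × 100 = 29.4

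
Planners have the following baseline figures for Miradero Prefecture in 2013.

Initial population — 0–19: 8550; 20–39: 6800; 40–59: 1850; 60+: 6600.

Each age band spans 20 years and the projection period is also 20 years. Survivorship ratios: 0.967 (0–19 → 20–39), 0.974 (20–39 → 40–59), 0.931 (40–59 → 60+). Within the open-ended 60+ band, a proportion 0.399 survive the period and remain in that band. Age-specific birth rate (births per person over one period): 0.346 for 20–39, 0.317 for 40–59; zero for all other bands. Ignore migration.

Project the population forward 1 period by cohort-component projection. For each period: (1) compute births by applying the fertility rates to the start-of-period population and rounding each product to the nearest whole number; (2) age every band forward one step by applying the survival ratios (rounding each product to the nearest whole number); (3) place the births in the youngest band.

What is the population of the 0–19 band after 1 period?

Let band 1 be 0–19 through band 4 = 60+.
Period 1:
Births: 6800 × 0.346 = 2353, 1850 × 0.317 = 586 → 2939
Band 2: 8550 × 0.967 = 8268
Band 3: 6800 × 0.974 = 6623
Band 4: 1850 × 0.931 + 6600 × 0.399 = 1722 + 2633 = 4355
Population now: 0–19=2939, 20–39=8268, 40–59=6623, 60+=4355

2939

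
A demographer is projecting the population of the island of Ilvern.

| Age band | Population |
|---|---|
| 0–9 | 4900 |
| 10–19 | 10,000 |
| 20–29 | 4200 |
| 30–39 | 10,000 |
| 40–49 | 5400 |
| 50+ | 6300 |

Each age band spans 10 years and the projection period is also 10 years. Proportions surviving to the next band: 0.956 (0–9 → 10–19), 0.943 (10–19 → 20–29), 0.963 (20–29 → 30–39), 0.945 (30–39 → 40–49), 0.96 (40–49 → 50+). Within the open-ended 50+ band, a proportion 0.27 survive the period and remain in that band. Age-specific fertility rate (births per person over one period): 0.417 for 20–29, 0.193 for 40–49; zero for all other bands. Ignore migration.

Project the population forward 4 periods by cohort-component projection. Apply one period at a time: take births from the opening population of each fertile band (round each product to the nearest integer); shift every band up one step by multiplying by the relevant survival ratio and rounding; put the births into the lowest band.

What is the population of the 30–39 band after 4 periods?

2425

Numbering the bands 1..6 from youngest to oldest:
After projecting period 1:
Births: 4200 × 0.417 = 1751  |  5400 × 0.193 = 1042 → 2793
Band 2: 4900 × 0.956 = 4684
Band 3: 10000 × 0.943 = 9430
Band 4: 4200 × 0.963 = 4045
Band 5: 10000 × 0.945 = 9450
Band 6: 5400 × 0.96 + 6300 × 0.27 = 5184 + 1701 = 6885
Population now: 0–9=2793, 10–19=4684, 20–29=9430, 30–39=4045, 40–49=9450, 50+=6885
After projecting period 2:
Births: 9430 × 0.417 = 3932  |  9450 × 0.193 = 1824 → 5756
Band 2: 2793 × 0.956 = 2670
Band 3: 4684 × 0.943 = 4417
Band 4: 9430 × 0.963 = 9081
Band 5: 4045 × 0.945 = 3823
Band 6: 9450 × 0.96 + 6885 × 0.27 = 9072 + 1859 = 10931
Population now: 0–9=5756, 10–19=2670, 20–29=4417, 30–39=9081, 40–49=3823, 50+=10931
After projecting period 3:
Births: 4417 × 0.417 = 1842  |  3823 × 0.193 = 738 → 2580
Band 2: 5756 × 0.956 = 5503
Band 3: 2670 × 0.943 = 2518
Band 4: 4417 × 0.963 = 4254
Band 5: 9081 × 0.945 = 8582
Band 6: 3823 × 0.96 + 10931 × 0.27 = 3670 + 2951 = 6621
Population now: 0–9=2580, 10–19=5503, 20–29=2518, 30–39=4254, 40–49=8582, 50+=6621
After projecting period 4:
Births: 2518 × 0.417 = 1050  |  8582 × 0.193 = 1656 → 2706
Band 2: 2580 × 0.956 = 2466
Band 3: 5503 × 0.943 = 5189
Band 4: 2518 × 0.963 = 2425
Band 5: 4254 × 0.945 = 4020
Band 6: 8582 × 0.96 + 6621 × 0.27 = 8239 + 1788 = 10027
Population now: 0–9=2706, 10–19=2466, 20–29=5189, 30–39=2425, 40–49=4020, 50+=10027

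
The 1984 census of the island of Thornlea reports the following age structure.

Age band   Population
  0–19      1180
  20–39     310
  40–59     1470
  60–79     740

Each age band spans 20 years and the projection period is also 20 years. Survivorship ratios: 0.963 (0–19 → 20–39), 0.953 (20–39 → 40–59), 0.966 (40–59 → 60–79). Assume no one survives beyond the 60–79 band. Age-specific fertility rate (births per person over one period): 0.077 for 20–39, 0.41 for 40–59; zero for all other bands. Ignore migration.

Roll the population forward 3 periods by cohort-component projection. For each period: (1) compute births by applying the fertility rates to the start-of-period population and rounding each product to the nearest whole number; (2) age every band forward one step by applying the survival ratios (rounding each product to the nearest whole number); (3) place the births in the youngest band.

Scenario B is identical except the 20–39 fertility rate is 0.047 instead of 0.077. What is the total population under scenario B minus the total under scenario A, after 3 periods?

Period 1:
Births: 310 * 0.077 = 24  |  1470 * 0.41 = 603 ⇒ total 627
20–39: 1180 * 0.963 = 1136
40–59: 310 * 0.953 = 295
60–79: 1470 * 0.966 = 1420
Population now: 0–19=627, 20–39=1136, 40–59=295, 60–79=1420
Period 2:
Births: 1136 * 0.077 = 87  |  295 * 0.41 = 121 ⇒ total 208
20–39: 627 * 0.963 = 604
40–59: 1136 * 0.953 = 1083
60–79: 295 * 0.966 = 285
Population now: 0–19=208, 20–39=604, 40–59=1083, 60–79=285
Period 3:
Births: 604 * 0.077 = 47  |  1083 * 0.41 = 444 ⇒ total 491
20–39: 208 * 0.963 = 200
40–59: 604 * 0.953 = 576
60–79: 1083 * 0.966 = 1046
Population now: 0–19=491, 20–39=200, 40–59=576, 60–79=1046
Scenario A total after 3 periods: 2313
Scenario B projection —
Period 1:
Births: 310 * 0.047 = 15  |  1470 * 0.41 = 603 ⇒ total 618
20–39: 1180 * 0.963 = 1136
40–59: 310 * 0.953 = 295
60–79: 1470 * 0.966 = 1420
Population now: 0–19=618, 20–39=1136, 40–59=295, 60–79=1420
Period 2:
Births: 1136 * 0.047 = 53  |  295 * 0.41 = 121 ⇒ total 174
20–39: 618 * 0.963 = 595
40–59: 1136 * 0.953 = 1083
60–79: 295 * 0.966 = 285
Population now: 0–19=174, 20–39=595, 40–59=1083, 60–79=285
Period 3:
Births: 595 * 0.047 = 28  |  1083 * 0.41 = 444 ⇒ total 472
20–39: 174 * 0.963 = 168
40–59: 595 * 0.953 = 567
60–79: 1083 * 0.966 = 1046
Population now: 0–19=472, 20–39=168, 40–59=567, 60–79=1046
Scenario B total after 3 periods: 2253
Difference B − A = 2253 − 2313 = -60

-60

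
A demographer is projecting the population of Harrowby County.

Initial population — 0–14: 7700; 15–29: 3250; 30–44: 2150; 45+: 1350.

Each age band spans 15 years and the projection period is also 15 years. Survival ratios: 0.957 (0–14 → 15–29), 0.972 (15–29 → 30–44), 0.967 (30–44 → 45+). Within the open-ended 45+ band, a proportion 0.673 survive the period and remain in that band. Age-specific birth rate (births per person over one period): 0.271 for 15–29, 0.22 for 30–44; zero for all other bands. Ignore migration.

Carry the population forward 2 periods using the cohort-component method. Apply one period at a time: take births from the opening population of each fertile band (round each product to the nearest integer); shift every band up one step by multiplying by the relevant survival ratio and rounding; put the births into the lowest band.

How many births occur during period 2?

2692

Let group 1 be 0–14 through group 4 = 45+.
After projecting period 1:
Births: 3250 × 0.271 = 881  |  2150 × 0.22 = 473 → 1354
Group 2: 7700 × 0.957 = 7369
Group 3: 3250 × 0.972 = 3159
Group 4: 2150 × 0.967 + 1350 × 0.673 = 2079 + 909 = 2988
Giving 1354 / 7369 / 3159 / 2988.
After projecting period 2:
Births: 7369 × 0.271 = 1997  |  3159 × 0.22 = 695 → 2692
Group 2: 1354 × 0.957 = 1296
Group 3: 7369 × 0.972 = 7163
Group 4: 3159 × 0.967 + 2988 × 0.673 = 3055 + 2011 = 5066
Giving 2692 / 1296 / 7163 / 5066.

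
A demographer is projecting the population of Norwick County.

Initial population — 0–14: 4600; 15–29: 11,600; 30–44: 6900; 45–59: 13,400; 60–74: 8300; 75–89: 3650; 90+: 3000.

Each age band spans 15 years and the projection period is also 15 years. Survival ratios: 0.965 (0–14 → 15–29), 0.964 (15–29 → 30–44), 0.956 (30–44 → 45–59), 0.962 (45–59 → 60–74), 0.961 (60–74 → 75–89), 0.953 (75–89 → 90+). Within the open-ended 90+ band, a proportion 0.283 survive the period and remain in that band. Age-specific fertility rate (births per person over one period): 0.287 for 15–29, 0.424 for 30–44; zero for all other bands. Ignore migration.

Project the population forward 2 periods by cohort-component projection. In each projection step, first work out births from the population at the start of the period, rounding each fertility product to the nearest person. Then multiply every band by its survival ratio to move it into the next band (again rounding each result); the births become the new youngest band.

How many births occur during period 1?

6255

[period 1]
Births: 11600 × 0.287 = 3329, 6900 × 0.424 = 2926 → total 6255
15–29: 4600 × 0.965 = 4439
30–44: 11600 × 0.964 = 11182
45–59: 6900 × 0.956 = 6596
60–74: 13400 × 0.962 = 12891
75–89: 8300 × 0.961 = 7976
90+: 3650 × 0.953 + 3000 × 0.283 = 3478 + 849 = 4327
→ [6255, 4439, 11182, 6596, 12891, 7976, 4327]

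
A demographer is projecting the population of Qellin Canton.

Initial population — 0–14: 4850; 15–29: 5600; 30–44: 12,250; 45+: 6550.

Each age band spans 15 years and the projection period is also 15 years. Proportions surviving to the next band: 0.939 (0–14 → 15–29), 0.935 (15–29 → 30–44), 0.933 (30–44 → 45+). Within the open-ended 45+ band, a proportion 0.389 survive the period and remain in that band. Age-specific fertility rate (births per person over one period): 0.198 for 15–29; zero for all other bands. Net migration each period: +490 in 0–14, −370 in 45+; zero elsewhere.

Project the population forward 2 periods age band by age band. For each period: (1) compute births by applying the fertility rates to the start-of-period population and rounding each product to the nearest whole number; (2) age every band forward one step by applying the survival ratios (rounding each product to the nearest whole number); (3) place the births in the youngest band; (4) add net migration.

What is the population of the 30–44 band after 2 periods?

Let group 1 be 0–14 through group 4 = 45+.
[period 1]
Births: 5600 × 0.198 = 1109
Group 2: 4850 × 0.939 = 4554
Group 3: 5600 × 0.935 = 5236
Group 4: 12250 × 0.933 + 6550 × 0.389 = 11429 + 2548 = 13977
Net migration: Group 1 + 490 → 1599; Group 4 − 370 → 13607
→ [1599, 4554, 5236, 13607]
[period 2]
Births: 4554 × 0.198 = 902
Group 2: 1599 × 0.939 = 1501
Group 3: 4554 × 0.935 = 4258
Group 4: 5236 × 0.933 + 13607 × 0.389 = 4885 + 5293 = 10178
Net migration: Group 1 + 490 → 1392; Group 4 − 370 → 9808
→ [1392, 1501, 4258, 9808]

4258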